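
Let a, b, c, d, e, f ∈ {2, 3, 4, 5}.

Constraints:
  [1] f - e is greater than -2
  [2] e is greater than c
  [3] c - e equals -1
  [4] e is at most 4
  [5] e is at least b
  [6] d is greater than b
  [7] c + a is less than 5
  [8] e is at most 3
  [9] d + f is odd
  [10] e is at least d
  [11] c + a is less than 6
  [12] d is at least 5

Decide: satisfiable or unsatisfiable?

Unsatisfiable

From constraints 10 and 12: e ≥ d and d ≥ 5, so e ≥ 5. From constraint 4: e ≤ 4. But 4 < 5, so no value of e works.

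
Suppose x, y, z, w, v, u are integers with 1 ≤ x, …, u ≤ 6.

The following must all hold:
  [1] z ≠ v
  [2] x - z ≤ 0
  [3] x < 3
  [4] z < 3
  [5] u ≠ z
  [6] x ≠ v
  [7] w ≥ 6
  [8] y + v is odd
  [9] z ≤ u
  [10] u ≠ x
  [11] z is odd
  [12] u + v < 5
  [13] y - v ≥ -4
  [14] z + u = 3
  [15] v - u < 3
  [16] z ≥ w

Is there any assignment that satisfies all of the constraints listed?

Unsatisfiable

From constraints 7 and 16: z ≥ w and w ≥ 6, so z ≥ 6. From constraint 4: z ≤ 2. But 2 < 6, so no value of z works.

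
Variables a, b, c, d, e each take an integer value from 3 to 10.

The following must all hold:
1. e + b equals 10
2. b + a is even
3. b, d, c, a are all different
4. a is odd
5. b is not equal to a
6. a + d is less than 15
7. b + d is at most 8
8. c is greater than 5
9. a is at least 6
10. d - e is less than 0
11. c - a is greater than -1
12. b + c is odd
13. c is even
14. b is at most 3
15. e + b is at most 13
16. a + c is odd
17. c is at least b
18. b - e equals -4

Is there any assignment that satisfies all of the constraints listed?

Satisfiable

One satisfying assignment is a = 9, b = 3, c = 10, d = 5, e = 7.
For the less obvious constraints — constraint 1: e + b = 10; constraint 6: a + d = 14 — and the others hold by inspection.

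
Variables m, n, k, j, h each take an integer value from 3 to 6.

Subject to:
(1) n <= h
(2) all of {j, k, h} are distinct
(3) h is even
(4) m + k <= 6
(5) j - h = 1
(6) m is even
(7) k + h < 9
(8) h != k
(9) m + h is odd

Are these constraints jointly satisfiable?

Unsatisfiable

Constraint 6 makes m even and constraint 3 makes h even, so m + h must be even. Constraint 9 says m + h is odd — contradiction.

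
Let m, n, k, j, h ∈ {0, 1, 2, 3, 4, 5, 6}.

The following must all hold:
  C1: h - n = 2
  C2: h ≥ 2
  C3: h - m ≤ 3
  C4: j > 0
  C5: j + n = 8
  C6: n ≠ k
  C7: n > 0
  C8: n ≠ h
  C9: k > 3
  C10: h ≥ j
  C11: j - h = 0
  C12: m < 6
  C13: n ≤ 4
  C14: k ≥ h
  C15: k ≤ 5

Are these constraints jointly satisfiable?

Satisfiable

One satisfying assignment is m = 3, n = 3, k = 5, j = 5, h = 5.
For the less obvious constraints — constraint 1: h - n = 2; constraint 3: h - m = 2 — and the others hold by inspection.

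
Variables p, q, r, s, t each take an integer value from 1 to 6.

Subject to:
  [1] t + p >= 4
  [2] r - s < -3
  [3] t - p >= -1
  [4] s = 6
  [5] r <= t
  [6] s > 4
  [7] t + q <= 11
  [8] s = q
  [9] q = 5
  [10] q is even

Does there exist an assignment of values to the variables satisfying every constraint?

Constraint 4 fixes s = 6 and constraint 9 fixes q = 5, but constraint 8 requires s = q. Since 6 ≠ 5, contradiction.

Unsatisfiable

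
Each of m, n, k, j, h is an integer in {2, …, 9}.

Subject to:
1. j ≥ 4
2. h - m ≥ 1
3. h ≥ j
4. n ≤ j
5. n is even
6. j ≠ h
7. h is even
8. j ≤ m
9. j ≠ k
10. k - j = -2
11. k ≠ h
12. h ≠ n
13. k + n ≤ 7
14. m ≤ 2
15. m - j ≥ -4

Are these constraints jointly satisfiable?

Unsatisfiable

From constraints 1 and 8: m ≥ j and j ≥ 4, so m ≥ 4. From constraint 14: m ≤ 2. But 2 < 4, so no value of m works.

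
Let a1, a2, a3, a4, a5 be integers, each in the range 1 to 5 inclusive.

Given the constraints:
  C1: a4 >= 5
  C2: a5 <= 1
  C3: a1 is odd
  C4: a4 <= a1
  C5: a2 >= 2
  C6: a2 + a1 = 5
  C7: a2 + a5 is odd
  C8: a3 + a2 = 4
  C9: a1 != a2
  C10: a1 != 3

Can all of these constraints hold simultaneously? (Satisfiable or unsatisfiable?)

Unsatisfiable

From constraint 5: a2 ≥ 2. From constraints 1 and 4: a1 ≥ a4 ≥ 5. Hence a2 + a1 ≥ 7. But constraint 6 requires a2 + a1 = 5, and 5 < 7. Contradiction.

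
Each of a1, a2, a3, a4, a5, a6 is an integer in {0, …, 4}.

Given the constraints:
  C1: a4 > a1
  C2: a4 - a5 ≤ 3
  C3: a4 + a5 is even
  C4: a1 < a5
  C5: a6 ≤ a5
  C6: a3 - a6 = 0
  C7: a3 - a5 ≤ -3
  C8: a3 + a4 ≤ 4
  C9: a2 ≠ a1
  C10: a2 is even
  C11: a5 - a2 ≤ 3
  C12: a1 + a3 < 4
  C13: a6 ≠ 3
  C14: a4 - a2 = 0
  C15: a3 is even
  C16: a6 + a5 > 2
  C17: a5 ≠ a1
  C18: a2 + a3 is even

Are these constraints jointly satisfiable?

Take a1 = 3, a2 = 4, a3 = 0, a4 = 4, a5 = 4, a6 = 0. Then constraint 2: a4 - a5 = 0; constraint 6: a3 - a6 = 0; constraint 7: a3 - a5 = -4, and every other listed constraint is also met.

Satisfiable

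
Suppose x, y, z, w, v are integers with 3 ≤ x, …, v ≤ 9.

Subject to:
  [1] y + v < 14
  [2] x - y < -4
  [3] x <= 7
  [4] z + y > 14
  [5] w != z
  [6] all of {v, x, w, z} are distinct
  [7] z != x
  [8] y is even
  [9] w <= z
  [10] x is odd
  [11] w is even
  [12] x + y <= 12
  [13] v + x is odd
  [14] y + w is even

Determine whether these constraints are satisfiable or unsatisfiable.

Satisfiable

The assignment x = 3, y = 8, z = 8, w = 6, v = 4 works:
  constraint 1 holds since y + v = 12.
  constraint 2 holds since x - y = -5.
  constraint 4 holds since z + y = 16.
The rest check out directly.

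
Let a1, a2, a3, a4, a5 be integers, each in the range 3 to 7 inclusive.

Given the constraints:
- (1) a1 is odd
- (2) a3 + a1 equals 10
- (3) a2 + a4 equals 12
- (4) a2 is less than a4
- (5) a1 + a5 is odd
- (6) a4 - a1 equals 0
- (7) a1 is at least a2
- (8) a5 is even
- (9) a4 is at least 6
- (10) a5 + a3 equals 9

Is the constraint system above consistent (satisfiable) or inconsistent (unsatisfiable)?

Take a1 = 7, a2 = 5, a3 = 3, a4 = 7, a5 = 6. Then constraint 2: a3 + a1 = 10; constraint 3: a2 + a4 = 12, and every other listed constraint is also met.

Satisfiable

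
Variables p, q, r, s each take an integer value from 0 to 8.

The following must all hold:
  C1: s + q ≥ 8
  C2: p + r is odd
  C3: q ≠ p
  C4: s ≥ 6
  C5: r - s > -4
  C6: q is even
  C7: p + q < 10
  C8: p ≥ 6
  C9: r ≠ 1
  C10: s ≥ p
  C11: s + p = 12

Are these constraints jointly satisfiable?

Try p = 6, q = 2, r = 3, s = 6.
Check constraint 1: s + q = 8; constraint 5: r - s = -3. The remaining constraints are straightforward to verify.

Satisfiable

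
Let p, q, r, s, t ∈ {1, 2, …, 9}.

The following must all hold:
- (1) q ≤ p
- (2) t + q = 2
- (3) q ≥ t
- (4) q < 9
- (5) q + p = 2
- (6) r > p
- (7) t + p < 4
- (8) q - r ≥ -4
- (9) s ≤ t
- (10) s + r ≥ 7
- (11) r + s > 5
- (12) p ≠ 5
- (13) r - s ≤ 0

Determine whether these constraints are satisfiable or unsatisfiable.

Unsatisfiable

Constraints 1, 3, 6, 9, and 13 give s ≤ t, t ≤ q, q ≤ p, p < r, r ≤ s. Chaining: s ≤ t ≤ q ≤ p < r ≤ s, which forces s < s — impossible.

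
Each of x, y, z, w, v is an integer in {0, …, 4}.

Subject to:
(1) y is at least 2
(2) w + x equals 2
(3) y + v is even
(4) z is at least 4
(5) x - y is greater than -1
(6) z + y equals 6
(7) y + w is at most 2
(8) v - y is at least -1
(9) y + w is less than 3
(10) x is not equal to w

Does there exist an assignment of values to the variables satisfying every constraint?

Satisfiable

The assignment x = 2, y = 2, z = 4, w = 0, v = 4 works:
  constraint 2 holds since w + x = 2.
  constraint 5 holds since x - y = 0.
  constraint 6 holds since z + y = 6.
The rest check out directly.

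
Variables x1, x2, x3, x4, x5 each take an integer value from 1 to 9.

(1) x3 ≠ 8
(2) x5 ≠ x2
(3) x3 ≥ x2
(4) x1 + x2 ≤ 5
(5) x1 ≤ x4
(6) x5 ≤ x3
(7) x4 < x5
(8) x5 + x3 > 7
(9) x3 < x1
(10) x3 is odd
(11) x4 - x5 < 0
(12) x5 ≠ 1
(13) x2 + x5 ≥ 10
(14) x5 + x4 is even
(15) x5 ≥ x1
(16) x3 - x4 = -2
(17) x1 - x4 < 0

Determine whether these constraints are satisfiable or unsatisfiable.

Constraints 6, 9, 11, and 17 give x3 < x1, x1 < x4, x4 < x5, x5 ≤ x3. Chaining: x3 < x1 < x4 < x5 ≤ x3, which forces x3 < x3 — impossible.

Unsatisfiable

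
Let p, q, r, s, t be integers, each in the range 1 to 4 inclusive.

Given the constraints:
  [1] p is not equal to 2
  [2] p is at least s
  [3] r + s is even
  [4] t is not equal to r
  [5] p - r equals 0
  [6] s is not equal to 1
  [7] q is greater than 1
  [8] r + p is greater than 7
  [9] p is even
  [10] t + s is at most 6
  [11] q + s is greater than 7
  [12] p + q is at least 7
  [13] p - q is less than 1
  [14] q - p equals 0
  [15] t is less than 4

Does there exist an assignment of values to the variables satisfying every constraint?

Satisfiable

Try p = 4, q = 4, r = 4, s = 4, t = 2.
Check constraint 5: p - r = 0; constraint 8: r + p = 8. The remaining constraints are straightforward to verify.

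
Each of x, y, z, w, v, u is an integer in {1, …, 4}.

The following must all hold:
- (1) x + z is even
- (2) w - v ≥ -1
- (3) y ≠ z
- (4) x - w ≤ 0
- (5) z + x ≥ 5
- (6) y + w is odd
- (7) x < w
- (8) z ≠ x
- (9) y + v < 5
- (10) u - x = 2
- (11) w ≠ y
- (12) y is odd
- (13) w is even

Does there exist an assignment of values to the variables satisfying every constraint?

Take x = 2, y = 1, z = 4, w = 4, v = 3, u = 4. Then constraint 2: w - v = 1; constraint 4: x - w = -2; constraint 5: z + x = 6, and every other listed constraint is also met.

Satisfiable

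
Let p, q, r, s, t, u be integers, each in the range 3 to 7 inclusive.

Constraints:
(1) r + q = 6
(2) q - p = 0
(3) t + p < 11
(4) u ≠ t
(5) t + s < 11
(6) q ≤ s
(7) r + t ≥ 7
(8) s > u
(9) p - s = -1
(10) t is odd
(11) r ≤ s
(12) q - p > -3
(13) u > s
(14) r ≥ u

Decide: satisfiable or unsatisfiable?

Constraints 11, 13, and 14 give s < u, u ≤ r, r ≤ s. Chaining: s < u ≤ r ≤ s, which forces s < s — impossible.

Unsatisfiable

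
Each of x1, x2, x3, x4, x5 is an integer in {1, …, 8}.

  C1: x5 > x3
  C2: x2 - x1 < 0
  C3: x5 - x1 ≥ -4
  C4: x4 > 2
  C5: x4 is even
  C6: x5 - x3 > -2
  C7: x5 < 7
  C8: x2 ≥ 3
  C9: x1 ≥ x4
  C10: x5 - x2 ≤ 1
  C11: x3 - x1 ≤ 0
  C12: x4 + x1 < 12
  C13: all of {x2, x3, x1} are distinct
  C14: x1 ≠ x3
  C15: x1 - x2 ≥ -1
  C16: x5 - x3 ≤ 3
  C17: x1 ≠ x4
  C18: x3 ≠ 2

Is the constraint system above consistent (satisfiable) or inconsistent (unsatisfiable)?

Try x1 = 6, x2 = 5, x3 = 3, x4 = 4, x5 = 4.
Check constraint 2: x2 - x1 = -1; constraint 3: x5 - x1 = -2. The remaining constraints are straightforward to verify.

Satisfiable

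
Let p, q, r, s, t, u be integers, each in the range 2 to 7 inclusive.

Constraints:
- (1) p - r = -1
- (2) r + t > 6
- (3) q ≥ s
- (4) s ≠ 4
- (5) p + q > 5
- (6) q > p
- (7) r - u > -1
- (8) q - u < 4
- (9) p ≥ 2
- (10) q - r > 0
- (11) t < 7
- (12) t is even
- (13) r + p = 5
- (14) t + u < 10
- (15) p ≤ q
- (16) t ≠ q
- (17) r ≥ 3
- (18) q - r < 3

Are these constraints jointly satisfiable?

One satisfying assignment is p = 2, q = 5, r = 3, s = 5, t = 6, u = 2.
For the less obvious constraints — constraint 1: p - r = -1; constraint 2: r + t = 9 — and the others hold by inspection.

Satisfiable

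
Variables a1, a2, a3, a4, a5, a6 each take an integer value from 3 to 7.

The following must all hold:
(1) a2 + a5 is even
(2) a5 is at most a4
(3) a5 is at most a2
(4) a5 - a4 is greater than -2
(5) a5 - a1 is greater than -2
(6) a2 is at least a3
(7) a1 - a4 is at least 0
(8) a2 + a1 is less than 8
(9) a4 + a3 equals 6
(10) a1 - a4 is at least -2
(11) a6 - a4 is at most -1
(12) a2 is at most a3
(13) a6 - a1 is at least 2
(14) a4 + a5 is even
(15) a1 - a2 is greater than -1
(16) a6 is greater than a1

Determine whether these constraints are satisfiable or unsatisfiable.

Constraints 10, 11, and 13 give a4 − a6 ≥ 1, a6 − a1 ≥ 2, a1 − a4 ≥ -2.
Adding all 3 inequalities: the left sides telescope to 0, and the right sides sum to 1 + 2 + (-2) = 1. So 0 ≥ 1, which is false.

Unsatisfiable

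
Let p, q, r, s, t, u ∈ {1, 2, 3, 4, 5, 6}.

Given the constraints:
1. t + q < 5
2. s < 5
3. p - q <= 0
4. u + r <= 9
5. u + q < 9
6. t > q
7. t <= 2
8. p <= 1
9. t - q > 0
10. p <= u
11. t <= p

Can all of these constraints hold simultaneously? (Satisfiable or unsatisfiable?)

Constraints 3, 9, and 11 give q < t, t ≤ p, p ≤ q. Chaining: q < t ≤ p ≤ q, which forces q < q — impossible.

Unsatisfiable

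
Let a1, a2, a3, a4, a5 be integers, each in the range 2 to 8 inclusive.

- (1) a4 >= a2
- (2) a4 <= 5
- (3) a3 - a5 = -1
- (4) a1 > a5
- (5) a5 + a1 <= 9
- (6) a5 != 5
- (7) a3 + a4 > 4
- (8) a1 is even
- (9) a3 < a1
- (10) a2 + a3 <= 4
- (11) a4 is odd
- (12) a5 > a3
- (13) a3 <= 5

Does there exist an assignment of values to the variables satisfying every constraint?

Take a1 = 4, a2 = 2, a3 = 2, a4 = 5, a5 = 3. Then constraint 3: a3 - a5 = -1; constraint 5: a5 + a1 = 7, and every other listed constraint is also met.

Satisfiable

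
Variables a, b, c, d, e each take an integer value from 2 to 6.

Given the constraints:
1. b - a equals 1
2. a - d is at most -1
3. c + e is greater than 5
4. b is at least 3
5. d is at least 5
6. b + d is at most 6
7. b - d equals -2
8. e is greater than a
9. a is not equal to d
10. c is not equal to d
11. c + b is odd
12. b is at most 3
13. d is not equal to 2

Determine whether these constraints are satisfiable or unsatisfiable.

From constraint 4: b ≥ 3. From constraint 5: d ≥ 5. Hence b + d ≥ 8. But constraint 6 requires b + d ≤ 6, and 6 < 8. Contradiction.

Unsatisfiable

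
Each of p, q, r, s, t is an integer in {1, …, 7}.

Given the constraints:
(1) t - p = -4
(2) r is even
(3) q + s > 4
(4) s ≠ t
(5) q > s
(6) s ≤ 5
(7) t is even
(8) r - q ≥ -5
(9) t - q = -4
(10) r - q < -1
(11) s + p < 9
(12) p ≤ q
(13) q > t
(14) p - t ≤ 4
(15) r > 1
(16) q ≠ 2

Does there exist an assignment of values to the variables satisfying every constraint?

Try p = 6, q = 6, r = 4, s = 1, t = 2.
Check constraint 1: t - p = -4; constraint 3: q + s = 7; constraint 8: r - q = -2. The remaining constraints are straightforward to verify.

Satisfiable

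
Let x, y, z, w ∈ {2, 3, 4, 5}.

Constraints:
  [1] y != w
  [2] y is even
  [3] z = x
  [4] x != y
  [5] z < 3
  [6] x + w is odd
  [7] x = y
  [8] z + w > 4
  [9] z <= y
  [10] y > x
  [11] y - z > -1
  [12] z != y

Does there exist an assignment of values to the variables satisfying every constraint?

From constraints 3 and 7, z = x = y, so z = y. But constraint 12 says z ≠ y. Contradiction.

Unsatisfiable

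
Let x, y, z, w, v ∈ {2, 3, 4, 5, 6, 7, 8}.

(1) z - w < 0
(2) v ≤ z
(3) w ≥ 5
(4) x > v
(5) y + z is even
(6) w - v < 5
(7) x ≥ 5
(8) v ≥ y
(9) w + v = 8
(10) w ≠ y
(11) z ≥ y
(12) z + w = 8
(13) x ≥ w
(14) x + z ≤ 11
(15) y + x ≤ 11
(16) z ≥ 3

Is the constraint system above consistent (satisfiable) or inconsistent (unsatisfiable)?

Satisfiable

Take x = 8, y = 3, z = 3, w = 5, v = 3. Then constraint 1: z - w = -2; constraint 6: w - v = 2; constraint 9: w + v = 8, and every other listed constraint is also met.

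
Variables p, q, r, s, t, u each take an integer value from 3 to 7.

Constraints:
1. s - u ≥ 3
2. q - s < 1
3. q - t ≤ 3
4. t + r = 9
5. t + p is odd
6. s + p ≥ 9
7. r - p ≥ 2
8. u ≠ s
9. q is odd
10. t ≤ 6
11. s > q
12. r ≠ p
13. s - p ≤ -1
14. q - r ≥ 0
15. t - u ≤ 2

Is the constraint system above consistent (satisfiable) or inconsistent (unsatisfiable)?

Unsatisfiable

Constraints 1, 3, 7, 13, 14, and 15 give t − q ≥ -3, q − r ≥ 0, r − p ≥ 2, p − s ≥ 1, s − u ≥ 3, u − t ≥ -2.
Adding all 6 inequalities: the left sides telescope to 0, and the right sides sum to (-3) + 0 + 2 + 1 + 3 + (-2) = 1. So 0 ≥ 1, which is false.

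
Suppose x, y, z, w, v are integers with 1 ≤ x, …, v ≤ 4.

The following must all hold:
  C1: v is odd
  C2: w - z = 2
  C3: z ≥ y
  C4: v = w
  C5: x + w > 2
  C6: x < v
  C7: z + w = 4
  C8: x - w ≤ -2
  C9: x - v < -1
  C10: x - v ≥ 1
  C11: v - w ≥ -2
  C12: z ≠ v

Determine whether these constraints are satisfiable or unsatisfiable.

Constraints 8, 10, and 11 give v − w ≥ -2, w − x ≥ 2, x − v ≥ 1.
Adding all 3 inequalities: the left sides telescope to 0, and the right sides sum to (-2) + 2 + 1 = 1. So 0 ≥ 1, which is false.

Unsatisfiable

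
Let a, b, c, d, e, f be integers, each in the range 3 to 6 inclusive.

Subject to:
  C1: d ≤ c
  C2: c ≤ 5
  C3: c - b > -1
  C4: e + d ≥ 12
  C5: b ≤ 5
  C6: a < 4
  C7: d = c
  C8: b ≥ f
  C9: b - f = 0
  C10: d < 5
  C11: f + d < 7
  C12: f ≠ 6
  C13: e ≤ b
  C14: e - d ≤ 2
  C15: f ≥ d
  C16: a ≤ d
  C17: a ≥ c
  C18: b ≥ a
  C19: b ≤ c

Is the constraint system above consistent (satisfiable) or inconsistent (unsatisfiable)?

From constraints 5 and 13: e ≤ b ≤ 5. From constraints 1 and 2: d ≤ c ≤ 5. Hence e + d ≤ 10. But constraint 4 requires e + d ≥ 12, and 12 > 10. Contradiction.

Unsatisfiable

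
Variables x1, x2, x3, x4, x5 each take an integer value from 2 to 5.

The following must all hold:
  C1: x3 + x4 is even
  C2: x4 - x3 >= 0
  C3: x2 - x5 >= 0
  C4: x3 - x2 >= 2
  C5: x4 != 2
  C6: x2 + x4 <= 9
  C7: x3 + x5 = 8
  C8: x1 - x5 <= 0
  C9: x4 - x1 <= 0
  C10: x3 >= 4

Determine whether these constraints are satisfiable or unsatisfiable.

Unsatisfiable

Constraints 2, 3, 4, 8, and 9 give x1 − x4 ≥ 0, x4 − x3 ≥ 0, x3 − x2 ≥ 2, x2 − x5 ≥ 0, x5 − x1 ≥ 0.
Adding all 5 inequalities: the left sides telescope to 0, and the right sides sum to 0 + 0 + 2 + 0 + 0 = 2. So 0 ≥ 2, which is false.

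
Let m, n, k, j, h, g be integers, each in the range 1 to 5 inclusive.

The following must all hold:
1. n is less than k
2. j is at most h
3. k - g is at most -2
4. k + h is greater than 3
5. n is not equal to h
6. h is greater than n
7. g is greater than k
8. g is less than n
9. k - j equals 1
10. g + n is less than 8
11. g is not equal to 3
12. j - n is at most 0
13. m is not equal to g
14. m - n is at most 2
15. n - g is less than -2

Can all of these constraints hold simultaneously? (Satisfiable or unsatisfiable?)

Unsatisfiable

Constraints 1, 7, and 8 give g < n, n < k, k < g. Chaining: g < n < k < g, which forces g < g — impossible.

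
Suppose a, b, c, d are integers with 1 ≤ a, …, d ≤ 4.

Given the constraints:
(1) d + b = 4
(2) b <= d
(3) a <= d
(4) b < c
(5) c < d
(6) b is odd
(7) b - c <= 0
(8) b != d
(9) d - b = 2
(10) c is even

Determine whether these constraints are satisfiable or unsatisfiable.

Satisfiable

Setting (a, b, c, d) = (2, 1, 2, 3) satisfies everything: constraint 1: d + b = 4; constraint 7: b - c = -1, and the others follow.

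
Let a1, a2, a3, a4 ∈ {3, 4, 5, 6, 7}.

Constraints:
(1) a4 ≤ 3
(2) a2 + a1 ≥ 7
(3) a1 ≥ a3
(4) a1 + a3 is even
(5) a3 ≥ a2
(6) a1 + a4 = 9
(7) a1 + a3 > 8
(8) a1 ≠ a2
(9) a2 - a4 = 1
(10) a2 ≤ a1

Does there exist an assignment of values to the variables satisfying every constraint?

Setting (a1, a2, a3, a4) = (6, 4, 4, 3) satisfies everything: constraint 2: a2 + a1 = 10; constraint 6: a1 + a4 = 9, and the others follow.

Satisfiable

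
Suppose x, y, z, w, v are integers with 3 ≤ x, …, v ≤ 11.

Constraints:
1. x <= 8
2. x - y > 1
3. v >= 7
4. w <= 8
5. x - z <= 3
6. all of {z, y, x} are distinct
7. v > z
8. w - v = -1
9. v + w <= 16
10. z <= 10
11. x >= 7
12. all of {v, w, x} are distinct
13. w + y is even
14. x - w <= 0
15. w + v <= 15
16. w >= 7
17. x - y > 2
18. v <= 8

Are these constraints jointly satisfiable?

Unsatisfiable

Constraints 1, 3, 4, 11, 16, and 18 confine each of v, w, x to the 2 values {7, 8}.
Constraint 12 requires all 3 of them to be distinct, but only 2 values are available — impossible by the pigeonhole principle.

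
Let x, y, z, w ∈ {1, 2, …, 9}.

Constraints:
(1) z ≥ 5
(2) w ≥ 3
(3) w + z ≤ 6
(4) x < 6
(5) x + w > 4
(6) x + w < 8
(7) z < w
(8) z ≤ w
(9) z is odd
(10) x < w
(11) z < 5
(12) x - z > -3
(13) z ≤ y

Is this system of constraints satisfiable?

Unsatisfiable

From constraint 2: w ≥ 3. From constraint 1: z ≥ 5. Hence w + z ≥ 8. But constraint 3 requires w + z ≤ 6, and 6 < 8. Contradiction.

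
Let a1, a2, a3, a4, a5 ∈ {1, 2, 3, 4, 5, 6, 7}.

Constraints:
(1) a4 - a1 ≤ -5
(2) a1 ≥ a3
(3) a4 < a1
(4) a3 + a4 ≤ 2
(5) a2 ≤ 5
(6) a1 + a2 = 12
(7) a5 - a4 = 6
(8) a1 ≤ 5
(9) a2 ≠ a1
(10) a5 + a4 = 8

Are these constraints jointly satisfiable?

From constraint 8: a1 ≤ 5. From constraint 5: a2 ≤ 5. Hence a1 + a2 ≤ 10. But constraint 6 requires a1 + a2 = 12, and 12 > 10. Contradiction.

Unsatisfiable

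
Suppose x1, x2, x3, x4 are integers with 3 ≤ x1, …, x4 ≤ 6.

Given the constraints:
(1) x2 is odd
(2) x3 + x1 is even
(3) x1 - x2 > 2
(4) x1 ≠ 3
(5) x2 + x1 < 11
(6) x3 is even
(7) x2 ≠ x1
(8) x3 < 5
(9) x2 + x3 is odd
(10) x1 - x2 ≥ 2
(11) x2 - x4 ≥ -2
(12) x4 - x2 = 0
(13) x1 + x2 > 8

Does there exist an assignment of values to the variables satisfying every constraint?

Satisfiable

One satisfying assignment is x1 = 6, x2 = 3, x3 = 4, x4 = 3.
For the less obvious constraints — constraint 3: x1 - x2 = 3; constraint 5: x2 + x1 = 9; constraint 10: x1 - x2 = 3 — and the others hold by inspection.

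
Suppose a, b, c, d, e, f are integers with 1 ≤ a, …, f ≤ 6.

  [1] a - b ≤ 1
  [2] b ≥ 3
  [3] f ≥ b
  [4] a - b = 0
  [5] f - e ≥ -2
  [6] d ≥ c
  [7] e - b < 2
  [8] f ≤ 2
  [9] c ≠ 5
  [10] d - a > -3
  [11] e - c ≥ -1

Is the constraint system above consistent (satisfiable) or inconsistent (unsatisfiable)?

From constraint 2: b ≥ 3. From constraints 3 and 8: b ≤ f and f ≤ 2, so b ≤ 2. But 2 < 3, so no value of b works.

Unsatisfiable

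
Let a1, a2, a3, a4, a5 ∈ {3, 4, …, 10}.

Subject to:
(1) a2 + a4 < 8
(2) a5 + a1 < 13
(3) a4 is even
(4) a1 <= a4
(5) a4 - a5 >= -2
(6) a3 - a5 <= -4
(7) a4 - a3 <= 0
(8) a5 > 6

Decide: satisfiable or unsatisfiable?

Constraints 5, 6, and 7 give a4 − a5 ≥ -2, a5 − a3 ≥ 4, a3 − a4 ≥ 0.
Adding all 3 inequalities: the left sides telescope to 0, and the right sides sum to (-2) + 4 + 0 = 2. So 0 ≥ 2, which is false.

Unsatisfiable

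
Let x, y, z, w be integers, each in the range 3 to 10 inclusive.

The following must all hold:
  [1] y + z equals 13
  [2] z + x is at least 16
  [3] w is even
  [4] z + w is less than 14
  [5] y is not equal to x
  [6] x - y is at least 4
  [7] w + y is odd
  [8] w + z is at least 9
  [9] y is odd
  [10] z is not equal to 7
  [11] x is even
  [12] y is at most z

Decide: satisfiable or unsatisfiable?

Satisfiable

One satisfying assignment is x = 10, y = 5, z = 8, w = 4.
For the less obvious constraints — constraint 1: y + z = 13; constraint 2: z + x = 18 — and the others hold by inspection.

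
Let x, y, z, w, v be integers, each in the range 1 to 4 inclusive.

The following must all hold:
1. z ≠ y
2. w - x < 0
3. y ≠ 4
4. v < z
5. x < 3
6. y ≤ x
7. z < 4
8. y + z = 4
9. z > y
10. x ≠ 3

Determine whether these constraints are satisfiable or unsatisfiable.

Satisfiable

One satisfying assignment is x = 2, y = 1, z = 3, w = 1, v = 2.
For the less obvious constraints — constraint 2: w - x = -1; constraint 4: v = 2, z = 3; constraint 8: y + z = 4 — and the others hold by inspection.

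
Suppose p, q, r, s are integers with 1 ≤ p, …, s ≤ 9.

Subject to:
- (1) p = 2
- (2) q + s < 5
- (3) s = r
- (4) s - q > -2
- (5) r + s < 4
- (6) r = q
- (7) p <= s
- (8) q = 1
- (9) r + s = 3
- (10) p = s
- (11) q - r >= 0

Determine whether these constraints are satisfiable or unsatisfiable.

Constraint 1 fixes p = 2 and constraint 8 fixes q = 1. Constraints 3, 6, and 10 give p = s = r = q, so p = q. But 2 ≠ 1 — contradiction.

Unsatisfiable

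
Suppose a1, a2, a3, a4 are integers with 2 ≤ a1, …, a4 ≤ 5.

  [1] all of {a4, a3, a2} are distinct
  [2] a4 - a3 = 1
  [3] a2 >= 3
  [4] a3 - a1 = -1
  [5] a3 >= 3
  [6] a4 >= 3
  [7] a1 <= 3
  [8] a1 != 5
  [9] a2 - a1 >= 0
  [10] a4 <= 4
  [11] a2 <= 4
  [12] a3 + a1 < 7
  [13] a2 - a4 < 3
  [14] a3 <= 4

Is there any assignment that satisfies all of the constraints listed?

Constraints 3, 5, 6, 10, 11, and 14 confine each of a4, a3, a2 to the 2 values {3, 4}.
Constraint 1 requires all 3 of them to be distinct, but only 2 values are available — impossible by the pigeonhole principle.

Unsatisfiable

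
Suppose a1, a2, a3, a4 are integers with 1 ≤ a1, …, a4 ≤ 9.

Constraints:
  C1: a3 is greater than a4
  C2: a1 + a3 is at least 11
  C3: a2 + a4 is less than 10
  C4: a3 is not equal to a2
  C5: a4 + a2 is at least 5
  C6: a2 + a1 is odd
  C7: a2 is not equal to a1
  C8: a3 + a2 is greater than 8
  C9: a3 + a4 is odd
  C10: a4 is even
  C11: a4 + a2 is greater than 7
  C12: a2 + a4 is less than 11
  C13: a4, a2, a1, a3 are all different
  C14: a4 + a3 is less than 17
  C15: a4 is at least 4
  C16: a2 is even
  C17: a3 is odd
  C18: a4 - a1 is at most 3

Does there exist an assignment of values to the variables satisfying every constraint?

Take a1 = 3, a2 = 2, a3 = 9, a4 = 6. Then constraint 2: a1 + a3 = 12; constraint 3: a2 + a4 = 8; constraint 5: a4 + a2 = 8, and every other listed constraint is also met.

Satisfiable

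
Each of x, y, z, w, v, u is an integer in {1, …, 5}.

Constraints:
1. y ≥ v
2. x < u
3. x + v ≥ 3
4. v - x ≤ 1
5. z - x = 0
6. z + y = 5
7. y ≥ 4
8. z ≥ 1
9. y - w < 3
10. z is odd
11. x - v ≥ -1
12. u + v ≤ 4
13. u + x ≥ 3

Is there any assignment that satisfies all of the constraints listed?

Setting (x, y, z, w, v, u) = (1, 4, 1, 4, 2, 2) satisfies everything: constraint 3: x + v = 3; constraint 4: v - x = 1, and the others follow.

Satisfiable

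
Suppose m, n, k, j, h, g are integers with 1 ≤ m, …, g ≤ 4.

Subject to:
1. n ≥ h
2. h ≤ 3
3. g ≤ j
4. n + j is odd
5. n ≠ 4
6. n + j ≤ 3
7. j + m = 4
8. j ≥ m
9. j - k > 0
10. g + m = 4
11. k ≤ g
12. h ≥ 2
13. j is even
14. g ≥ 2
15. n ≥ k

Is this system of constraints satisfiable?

From constraints 1 and 12: n ≥ h ≥ 2. From constraints 3 and 14: j ≥ g ≥ 2. Hence n + j ≥ 4. But constraint 6 requires n + j ≤ 3, and 3 < 4. Contradiction.

Unsatisfiable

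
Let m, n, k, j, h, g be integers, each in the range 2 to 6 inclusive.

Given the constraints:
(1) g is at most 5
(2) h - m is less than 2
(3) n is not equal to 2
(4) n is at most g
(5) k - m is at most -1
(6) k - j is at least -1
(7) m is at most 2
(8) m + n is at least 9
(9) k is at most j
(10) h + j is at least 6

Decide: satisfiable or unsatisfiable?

From constraint 7: m ≤ 2. From constraints 1 and 4: n ≤ g ≤ 5. Hence m + n ≤ 7. But constraint 8 requires m + n ≥ 9, and 9 > 7. Contradiction.

Unsatisfiable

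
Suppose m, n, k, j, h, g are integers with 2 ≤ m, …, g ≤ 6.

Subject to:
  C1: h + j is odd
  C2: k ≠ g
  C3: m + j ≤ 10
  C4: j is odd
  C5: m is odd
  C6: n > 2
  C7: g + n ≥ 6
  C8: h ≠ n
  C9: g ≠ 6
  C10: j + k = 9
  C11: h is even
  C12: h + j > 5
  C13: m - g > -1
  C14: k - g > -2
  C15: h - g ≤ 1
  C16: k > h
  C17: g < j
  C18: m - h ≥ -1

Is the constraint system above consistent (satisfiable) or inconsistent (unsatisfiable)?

One satisfying assignment is m = 3, n = 5, k = 4, j = 5, h = 2, g = 3.
For the less obvious constraints — constraint 3: m + j = 8; constraint 7: g + n = 8; constraint 10: j + k = 9 — and the others hold by inspection.

Satisfiable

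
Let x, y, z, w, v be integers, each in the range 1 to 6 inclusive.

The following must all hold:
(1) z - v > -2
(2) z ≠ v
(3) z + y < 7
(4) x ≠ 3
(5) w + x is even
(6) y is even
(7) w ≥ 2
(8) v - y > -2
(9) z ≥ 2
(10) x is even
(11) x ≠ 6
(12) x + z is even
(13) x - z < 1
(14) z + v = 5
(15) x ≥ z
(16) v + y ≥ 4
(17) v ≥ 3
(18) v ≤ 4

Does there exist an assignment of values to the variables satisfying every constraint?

Satisfiable

One satisfying assignment is x = 2, y = 2, z = 2, w = 6, v = 3.
For the less obvious constraints — constraint 1: z - v = -1; constraint 3: z + y = 4 — and the others hold by inspection.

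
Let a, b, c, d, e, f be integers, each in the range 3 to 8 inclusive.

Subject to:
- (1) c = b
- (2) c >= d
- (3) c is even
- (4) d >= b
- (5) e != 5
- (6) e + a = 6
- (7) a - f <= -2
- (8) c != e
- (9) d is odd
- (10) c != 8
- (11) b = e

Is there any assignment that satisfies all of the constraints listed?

Unsatisfiable

From constraints 1 and 11, c = b = e, so c = e. But constraint 8 says c ≠ e. Contradiction.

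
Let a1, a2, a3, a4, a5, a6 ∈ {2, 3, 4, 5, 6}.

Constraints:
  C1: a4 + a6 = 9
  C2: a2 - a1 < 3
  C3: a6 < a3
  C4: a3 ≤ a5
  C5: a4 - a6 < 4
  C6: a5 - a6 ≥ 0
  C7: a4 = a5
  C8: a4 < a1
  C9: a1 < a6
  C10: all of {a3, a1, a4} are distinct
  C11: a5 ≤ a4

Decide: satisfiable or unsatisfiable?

Constraints 3, 4, 8, 9, and 11 give a6 < a3, a3 ≤ a5, a5 ≤ a4, a4 < a1, a1 < a6. Chaining: a6 < a3 ≤ a5 ≤ a4 < a1 < a6, which forces a6 < a6 — impossible.

Unsatisfiable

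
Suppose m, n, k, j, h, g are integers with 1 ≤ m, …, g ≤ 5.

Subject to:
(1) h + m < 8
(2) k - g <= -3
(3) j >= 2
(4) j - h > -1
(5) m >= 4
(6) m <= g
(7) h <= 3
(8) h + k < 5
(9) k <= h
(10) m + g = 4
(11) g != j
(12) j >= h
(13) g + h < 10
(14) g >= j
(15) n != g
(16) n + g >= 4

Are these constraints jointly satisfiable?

Unsatisfiable

From constraint 5: m ≥ 4. From constraints 3 and 14: g ≥ j ≥ 2. Hence m + g ≥ 6. But constraint 10 requires m + g = 4, and 4 < 6. Contradiction.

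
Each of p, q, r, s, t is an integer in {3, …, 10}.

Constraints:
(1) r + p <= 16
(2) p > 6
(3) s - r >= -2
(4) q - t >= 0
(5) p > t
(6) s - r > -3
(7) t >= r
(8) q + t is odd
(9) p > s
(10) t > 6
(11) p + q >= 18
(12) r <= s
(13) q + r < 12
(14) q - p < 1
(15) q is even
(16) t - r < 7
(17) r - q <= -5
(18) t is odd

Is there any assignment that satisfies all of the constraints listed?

Try p = 10, q = 8, r = 3, s = 3, t = 7.
Check constraint 1: r + p = 13; constraint 3: s - r = 0. The remaining constraints are straightforward to verify.

Satisfiable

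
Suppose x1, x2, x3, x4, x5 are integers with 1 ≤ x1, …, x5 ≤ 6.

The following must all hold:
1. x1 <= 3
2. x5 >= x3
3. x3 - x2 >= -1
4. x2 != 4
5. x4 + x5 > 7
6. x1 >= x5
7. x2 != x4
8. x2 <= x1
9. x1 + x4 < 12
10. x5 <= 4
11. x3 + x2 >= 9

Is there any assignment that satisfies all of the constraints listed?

Unsatisfiable

From constraints 2 and 10: x3 ≤ x5 ≤ 4. From constraints 1 and 8: x2 ≤ x1 ≤ 3. Hence x3 + x2 ≤ 7. But constraint 11 requires x3 + x2 ≥ 9, and 9 > 7. Contradiction.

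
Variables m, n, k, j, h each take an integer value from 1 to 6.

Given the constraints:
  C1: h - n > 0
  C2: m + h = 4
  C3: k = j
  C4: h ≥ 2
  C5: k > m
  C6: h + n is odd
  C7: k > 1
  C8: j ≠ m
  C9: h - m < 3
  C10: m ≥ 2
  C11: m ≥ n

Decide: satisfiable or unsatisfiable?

Satisfiable

The assignment m = 2, n = 1, k = 3, j = 3, h = 2 works:
  constraint 1 holds since h - n = 1.
  constraint 2 holds since m + h = 4.
The rest check out directly.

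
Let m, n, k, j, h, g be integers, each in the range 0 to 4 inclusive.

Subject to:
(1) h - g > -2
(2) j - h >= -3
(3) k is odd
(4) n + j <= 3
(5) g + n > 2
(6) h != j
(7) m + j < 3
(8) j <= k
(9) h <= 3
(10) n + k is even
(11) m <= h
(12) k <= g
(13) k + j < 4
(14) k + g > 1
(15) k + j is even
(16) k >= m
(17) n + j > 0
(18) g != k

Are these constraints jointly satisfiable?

Try m = 1, n = 1, k = 1, j = 1, h = 2, g = 2.
Check constraint 1: h - g = 0; constraint 2: j - h = -1; constraint 4: n + j = 2. The remaining constraints are straightforward to verify.

Satisfiable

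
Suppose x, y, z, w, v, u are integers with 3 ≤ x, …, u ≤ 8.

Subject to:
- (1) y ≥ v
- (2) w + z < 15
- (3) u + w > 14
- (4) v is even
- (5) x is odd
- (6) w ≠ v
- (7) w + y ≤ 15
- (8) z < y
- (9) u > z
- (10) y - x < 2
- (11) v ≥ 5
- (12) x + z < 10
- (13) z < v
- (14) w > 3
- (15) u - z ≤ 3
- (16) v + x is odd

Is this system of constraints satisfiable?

Setting (x, y, z, w, v, u) = (5, 6, 4, 8, 6, 7) satisfies everything: constraint 2: w + z = 12; constraint 3: u + w = 15, and the others follow.

Satisfiable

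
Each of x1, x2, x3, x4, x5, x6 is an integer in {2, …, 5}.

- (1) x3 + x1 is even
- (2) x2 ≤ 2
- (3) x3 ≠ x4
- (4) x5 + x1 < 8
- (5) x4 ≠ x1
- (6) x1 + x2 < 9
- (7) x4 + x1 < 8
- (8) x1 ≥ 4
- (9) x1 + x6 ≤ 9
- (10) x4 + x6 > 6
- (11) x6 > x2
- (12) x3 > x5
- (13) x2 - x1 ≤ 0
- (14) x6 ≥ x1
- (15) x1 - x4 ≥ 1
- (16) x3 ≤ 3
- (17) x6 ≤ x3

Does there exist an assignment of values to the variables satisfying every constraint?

From constraints 8 and 14: x6 ≥ x1 and x1 ≥ 4, so x6 ≥ 4. From constraints 16 and 17: x6 ≤ x3 and x3 ≤ 3, so x6 ≤ 3. But 3 < 4, so no value of x6 works.

Unsatisfiable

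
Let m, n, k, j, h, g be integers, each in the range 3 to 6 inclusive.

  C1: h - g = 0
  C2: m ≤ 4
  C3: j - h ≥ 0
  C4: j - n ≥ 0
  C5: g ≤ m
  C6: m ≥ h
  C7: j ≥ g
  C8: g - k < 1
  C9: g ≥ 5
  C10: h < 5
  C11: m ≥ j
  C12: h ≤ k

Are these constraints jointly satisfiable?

Unsatisfiable

From constraints 7 and 9: j ≥ g and g ≥ 5, so j ≥ 5. From constraints 2 and 11: j ≤ m and m ≤ 4, so j ≤ 4. But 4 < 5, so no value of j works.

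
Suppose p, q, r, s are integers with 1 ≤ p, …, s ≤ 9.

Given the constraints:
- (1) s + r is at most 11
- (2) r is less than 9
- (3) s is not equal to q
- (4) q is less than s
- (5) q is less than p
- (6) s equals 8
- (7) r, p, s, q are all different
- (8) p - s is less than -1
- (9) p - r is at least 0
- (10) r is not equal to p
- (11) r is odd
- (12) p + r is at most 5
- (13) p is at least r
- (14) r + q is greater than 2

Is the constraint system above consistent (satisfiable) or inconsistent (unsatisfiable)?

Satisfiable

Setting (p, q, r, s) = (4, 3, 1, 8) satisfies everything: constraint 1: s + r = 9; constraint 8: p - s = -4, and the others follow.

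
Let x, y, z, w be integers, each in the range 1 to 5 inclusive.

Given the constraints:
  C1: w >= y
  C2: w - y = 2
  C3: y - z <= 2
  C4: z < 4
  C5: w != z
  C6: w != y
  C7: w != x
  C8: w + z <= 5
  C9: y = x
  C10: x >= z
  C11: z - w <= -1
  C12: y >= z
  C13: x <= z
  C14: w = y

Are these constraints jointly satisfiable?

Unsatisfiable

From constraints 9 and 14, w = y = x, so w = x. But constraint 7 says w ≠ x. Contradiction.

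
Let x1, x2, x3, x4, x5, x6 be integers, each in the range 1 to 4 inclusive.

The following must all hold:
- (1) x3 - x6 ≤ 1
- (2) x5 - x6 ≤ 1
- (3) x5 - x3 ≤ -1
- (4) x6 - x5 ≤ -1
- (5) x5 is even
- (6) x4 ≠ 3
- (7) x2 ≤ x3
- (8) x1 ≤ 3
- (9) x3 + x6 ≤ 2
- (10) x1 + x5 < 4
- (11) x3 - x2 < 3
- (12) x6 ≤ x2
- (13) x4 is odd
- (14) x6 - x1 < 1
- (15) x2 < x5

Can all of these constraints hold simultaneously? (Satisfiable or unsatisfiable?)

Unsatisfiable

Constraints 1, 3, and 4 give x5 − x6 ≥ 1, x6 − x3 ≥ -1, x3 − x5 ≥ 1.
Adding all 3 inequalities: the left sides telescope to 0, and the right sides sum to 1 + (-1) + 1 = 1. So 0 ≥ 1, which is false.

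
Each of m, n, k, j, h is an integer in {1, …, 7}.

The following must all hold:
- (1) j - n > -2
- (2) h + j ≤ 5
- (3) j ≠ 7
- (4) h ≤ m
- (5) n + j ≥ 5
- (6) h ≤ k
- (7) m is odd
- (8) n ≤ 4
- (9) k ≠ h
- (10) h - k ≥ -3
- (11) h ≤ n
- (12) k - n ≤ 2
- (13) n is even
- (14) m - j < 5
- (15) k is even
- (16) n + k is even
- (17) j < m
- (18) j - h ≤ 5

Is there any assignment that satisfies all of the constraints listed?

Satisfiable

Setting (m, n, k, j, h) = (7, 2, 2, 3, 1) satisfies everything: constraint 1: j - n = 1; constraint 2: h + j = 4, and the others follow.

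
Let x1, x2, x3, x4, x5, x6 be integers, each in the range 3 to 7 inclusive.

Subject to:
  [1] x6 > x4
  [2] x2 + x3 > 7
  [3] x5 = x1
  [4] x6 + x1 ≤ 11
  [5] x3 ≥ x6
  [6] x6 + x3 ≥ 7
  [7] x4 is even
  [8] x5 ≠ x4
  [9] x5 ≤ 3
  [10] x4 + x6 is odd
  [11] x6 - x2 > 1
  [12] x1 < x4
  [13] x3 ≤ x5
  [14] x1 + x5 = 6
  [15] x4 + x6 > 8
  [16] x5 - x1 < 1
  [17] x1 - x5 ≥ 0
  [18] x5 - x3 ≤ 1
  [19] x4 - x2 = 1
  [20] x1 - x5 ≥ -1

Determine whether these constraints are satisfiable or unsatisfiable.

Unsatisfiable

Constraints 1, 5, 12, 13, and 17 give x3 ≤ x5, x5 ≤ x1, x1 < x4, x4 < x6, x6 ≤ x3. Chaining: x3 ≤ x5 ≤ x1 < x4 < x6 ≤ x3, which forces x3 < x3 — impossible.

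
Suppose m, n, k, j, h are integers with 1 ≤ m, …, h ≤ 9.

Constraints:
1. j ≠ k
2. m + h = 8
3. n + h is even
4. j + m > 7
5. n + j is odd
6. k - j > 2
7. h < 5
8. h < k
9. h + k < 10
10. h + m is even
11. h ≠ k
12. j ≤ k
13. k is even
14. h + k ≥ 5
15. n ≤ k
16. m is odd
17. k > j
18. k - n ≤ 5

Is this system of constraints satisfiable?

Satisfiable

Take m = 7, n = 1, k = 6, j = 2, h = 1. Then constraint 2: m + h = 8; constraint 4: j + m = 9, and every other listed constraint is also met.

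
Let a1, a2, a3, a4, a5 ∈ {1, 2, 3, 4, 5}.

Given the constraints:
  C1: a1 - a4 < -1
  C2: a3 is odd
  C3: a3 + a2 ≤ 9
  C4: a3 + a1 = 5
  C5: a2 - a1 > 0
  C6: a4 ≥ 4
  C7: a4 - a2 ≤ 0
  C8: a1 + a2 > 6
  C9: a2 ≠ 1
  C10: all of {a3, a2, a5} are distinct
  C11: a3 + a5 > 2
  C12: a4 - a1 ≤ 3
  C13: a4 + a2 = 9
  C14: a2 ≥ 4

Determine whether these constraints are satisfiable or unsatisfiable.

Setting (a1, a2, a3, a4, a5) = (2, 5, 3, 4, 2) satisfies everything: constraint 1: a1 - a4 = -2; constraint 3: a3 + a2 = 8, and the others follow.

Satisfiable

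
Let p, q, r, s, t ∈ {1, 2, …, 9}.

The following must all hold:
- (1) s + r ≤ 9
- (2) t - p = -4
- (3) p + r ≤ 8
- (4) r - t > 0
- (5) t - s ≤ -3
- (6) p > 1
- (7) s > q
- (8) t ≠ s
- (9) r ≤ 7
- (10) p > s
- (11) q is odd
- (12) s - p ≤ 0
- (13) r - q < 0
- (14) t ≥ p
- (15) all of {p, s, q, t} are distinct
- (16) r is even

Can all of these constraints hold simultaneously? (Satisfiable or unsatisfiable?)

Unsatisfiable

Constraints 4, 7, 10, 13, and 14 give q < s, s < p, p ≤ t, t < r, r < q. Chaining: q < s < p ≤ t < r < q, which forces q < q — impossible.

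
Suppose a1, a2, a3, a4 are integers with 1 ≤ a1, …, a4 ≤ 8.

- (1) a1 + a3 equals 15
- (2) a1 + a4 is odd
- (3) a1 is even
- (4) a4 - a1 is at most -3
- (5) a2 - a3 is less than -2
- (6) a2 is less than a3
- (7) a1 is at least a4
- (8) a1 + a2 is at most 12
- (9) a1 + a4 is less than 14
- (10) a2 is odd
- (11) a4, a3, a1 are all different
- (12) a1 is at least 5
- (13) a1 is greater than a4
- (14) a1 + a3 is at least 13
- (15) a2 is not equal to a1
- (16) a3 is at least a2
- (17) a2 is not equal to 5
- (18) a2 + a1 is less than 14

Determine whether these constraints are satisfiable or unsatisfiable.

Satisfiable

One satisfying assignment is a1 = 8, a2 = 3, a3 = 7, a4 = 5.
For the less obvious constraints — constraint 1: a1 + a3 = 15; constraint 4: a4 - a1 = -3 — and the others hold by inspection.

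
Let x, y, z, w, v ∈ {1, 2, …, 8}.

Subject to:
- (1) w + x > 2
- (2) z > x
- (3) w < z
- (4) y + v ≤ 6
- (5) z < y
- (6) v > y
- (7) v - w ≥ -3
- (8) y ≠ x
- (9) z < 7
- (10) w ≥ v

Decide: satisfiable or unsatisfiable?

Unsatisfiable

Constraints 3, 5, 6, and 10 give y < v, v ≤ w, w < z, z < y. Chaining: y < v ≤ w < z < y, which forces y < y — impossible.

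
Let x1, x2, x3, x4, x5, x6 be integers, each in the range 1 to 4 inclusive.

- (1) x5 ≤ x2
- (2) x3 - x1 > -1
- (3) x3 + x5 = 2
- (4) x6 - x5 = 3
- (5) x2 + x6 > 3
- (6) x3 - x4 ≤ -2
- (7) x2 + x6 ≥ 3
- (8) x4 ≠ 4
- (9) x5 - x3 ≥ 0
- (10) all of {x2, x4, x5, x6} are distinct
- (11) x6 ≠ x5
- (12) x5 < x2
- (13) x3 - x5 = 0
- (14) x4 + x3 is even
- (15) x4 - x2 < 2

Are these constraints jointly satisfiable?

The assignment x1 = 1, x2 = 2, x3 = 1, x4 = 3, x5 = 1, x6 = 4 works:
  constraint 2 holds since x3 - x1 = 0.
  constraint 3 holds since x3 + x5 = 2.
  constraint 4 holds since x6 - x5 = 3.
The rest check out directly.

Satisfiable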